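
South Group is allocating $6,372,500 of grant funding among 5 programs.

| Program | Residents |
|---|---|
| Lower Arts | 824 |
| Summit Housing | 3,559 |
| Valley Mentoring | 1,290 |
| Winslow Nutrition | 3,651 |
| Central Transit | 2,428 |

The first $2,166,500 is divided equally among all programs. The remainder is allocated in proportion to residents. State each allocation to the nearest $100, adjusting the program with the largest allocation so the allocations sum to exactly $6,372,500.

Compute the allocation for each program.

$2,166,500 shared equally gives $433,300 per program.
Remainder $4,206,000 by residents (total 11,752): Lower Arts 294,906.74 → $294,900; Summit Housing 1,273,753.74 → $1,273,800; Valley Mentoring 461,686.52 → $461,700; Winslow Nutrition 1,306,680.22 → $1,306,700; Central Transit 868,972.77 → $869,000.
Rounding difference −$100 on remainder applied to Winslow Nutrition.
Totals: Lower Arts $433,300 + $294,900 = $728,200; Summit Housing $433,300 + $1,273,800 = $1,707,100; Valley Mentoring $433,300 + $461,700 = $895,000; Winslow Nutrition $433,300 + $1,306,600 = $1,739,900; Central Transit $433,300 + $869,000 = $1,302,300.

Lower Arts: $728,200 | Summit Housing: $1,707,100 | Valley Mentoring: $895,000 | Winslow Nutrition: $1,739,900 | Central Transit: $1,302,300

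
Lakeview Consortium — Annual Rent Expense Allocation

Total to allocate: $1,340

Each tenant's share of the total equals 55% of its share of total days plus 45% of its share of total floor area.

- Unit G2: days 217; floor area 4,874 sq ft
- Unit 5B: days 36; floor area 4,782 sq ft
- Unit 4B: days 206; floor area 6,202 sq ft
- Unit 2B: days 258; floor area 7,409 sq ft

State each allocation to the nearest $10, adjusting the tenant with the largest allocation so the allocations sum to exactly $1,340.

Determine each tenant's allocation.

Days total 717; floor area total 23,267.
Composite weights (55% days + 45% floor area): Unit G2 0.2607; Unit 5B 0.1201; Unit 4B 0.2780; Unit 2B 0.3412.
Proportional shares: Unit G2 349.37; Unit 5B 160.94; Unit 4B 372.48; Unit 2B 457.21.
After rounding ($10): Unit G2 $350; Unit 5B $160; Unit 4B $370; Unit 2B $460. Sum = $1,340.
No rounding difference to absorb.

Unit G2: $350; Unit 5B: $160; Unit 4B: $370; Unit 2B: $460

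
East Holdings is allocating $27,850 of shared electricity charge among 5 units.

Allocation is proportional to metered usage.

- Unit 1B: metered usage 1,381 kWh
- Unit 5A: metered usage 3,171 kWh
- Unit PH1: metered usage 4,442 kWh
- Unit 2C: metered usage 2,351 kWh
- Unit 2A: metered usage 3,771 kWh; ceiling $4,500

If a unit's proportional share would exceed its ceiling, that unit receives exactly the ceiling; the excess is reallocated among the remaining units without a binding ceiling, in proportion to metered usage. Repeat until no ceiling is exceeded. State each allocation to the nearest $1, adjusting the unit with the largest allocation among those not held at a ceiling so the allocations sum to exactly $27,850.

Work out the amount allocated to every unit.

Unit 1B: $2,842 | Unit 5A: $6,526 | Unit PH1: $9,143 | Unit 2C: $4,839 | Unit 2A: $4,500

Combined metered usage = 15,116.
Pro-rata shares before constraints: Unit 1B 2,544.38; Unit 5A 5,842.31; Unit PH1 8,184.02; Unit 2C 4,331.53; Unit 2A 6,947.76.
Held at cap: Unit 2A ($4,500); balance $23,350 reallocated over remaining metered usage 11,345.
Redistributed shares: Unit 1B 2,842.34 → $2,842; Unit 5A 6,526.47 → $6,526; Unit PH1 9,142.42 → $9,142; Unit 2C 4,838.77 → $4,839.
Rounding difference +$1 applied to Unit PH1 → $9,143.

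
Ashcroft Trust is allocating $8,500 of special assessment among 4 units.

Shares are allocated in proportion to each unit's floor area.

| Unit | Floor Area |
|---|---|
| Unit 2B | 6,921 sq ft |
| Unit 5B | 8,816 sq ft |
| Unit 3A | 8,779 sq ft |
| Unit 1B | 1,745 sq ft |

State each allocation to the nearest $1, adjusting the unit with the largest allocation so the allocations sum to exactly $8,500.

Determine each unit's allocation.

Combined floor area = 26,261.
Proportional shares: Unit 2B 6,921/26,261 × $8,500 = 2,240.15; Unit 5B 8,816/26,261 × $8,500 = 2,853.51; Unit 3A 8,779/26,261 × $8,500 = 2,841.53; Unit 1B 1,745/26,261 × $8,500 = 564.81.
After rounding ($1): Unit 2B $2,240; Unit 5B $2,854; Unit 3A $2,842; Unit 1B $565. Sum = $8,501.
Difference $8,500 − $8,501 = −$1 applied to largest allocation (Unit 5B): Unit 5B becomes $2,853.

Unit 2B: $2,240 · Unit 5B: $2,853 · Unit 3A: $2,842 · Unit 1B: $565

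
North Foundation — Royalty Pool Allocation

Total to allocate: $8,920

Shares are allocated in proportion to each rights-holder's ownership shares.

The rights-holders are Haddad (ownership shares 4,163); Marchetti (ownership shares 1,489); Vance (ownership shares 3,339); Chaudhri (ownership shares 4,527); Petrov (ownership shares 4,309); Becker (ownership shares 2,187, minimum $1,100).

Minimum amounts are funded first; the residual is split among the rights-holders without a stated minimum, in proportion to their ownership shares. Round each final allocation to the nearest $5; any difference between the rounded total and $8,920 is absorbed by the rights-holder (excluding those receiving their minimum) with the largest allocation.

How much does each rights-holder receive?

Fund the minimums — Becker $1,100. Balance $7,820.
Balance split over remaining ownership shares 17,827: Haddad 1,826.14 → $1,825; Marchetti 653.17 → $655; Vance 1,464.69 → $1,465; Chaudhri 1,985.82 → $1,985; Petrov 1,890.19 → $1,890.

Haddad: $1,825 | Marchetti: $655 | Vance: $1,465 | Chaudhri: $1,985 | Petrov: $1,890 | Becker: $1,100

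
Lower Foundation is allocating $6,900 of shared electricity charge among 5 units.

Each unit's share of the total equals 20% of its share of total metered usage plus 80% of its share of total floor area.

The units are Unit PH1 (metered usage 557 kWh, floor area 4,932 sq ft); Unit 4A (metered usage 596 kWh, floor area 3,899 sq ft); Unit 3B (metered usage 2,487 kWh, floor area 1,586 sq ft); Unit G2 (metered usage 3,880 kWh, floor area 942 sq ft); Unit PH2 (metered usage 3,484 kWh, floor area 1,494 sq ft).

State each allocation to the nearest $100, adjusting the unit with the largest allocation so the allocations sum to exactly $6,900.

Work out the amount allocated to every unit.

Metered usage total 11,004; floor area total 12,853.
Blended shares (20% metered usage + 80% floor area): Unit PH1 0.3171; Unit 4A 0.2535; Unit 3B 0.1439; Unit G2 0.1292; Unit PH2 0.1563.
Proportional shares: Unit PH1 2,188.01; Unit 4A 1,749.25; Unit 3B 993.03; Unit G2 891.15; Unit PH2 1,078.56.
Rounded to nearest $100: Unit PH1 $2,200; Unit 4A $1,700; Unit 3B $1,000; Unit G2 $900; Unit PH2 $1,100. Sum = $6,900.
No rounding difference to absorb.

Unit PH1: $2,200 · Unit 4A: $1,700 · Unit 3B: $1,000 · Unit G2: $900 · Unit PH2: $1,100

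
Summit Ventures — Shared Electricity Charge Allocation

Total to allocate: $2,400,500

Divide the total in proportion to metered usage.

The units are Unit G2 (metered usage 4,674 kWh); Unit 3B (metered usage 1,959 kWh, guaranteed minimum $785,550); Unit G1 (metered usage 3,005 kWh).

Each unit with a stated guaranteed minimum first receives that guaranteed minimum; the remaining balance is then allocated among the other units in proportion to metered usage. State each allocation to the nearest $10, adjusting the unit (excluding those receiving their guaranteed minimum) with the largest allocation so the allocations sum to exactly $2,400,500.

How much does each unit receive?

Unit G2: $982,980 | Unit 3B: $785,550 | Unit G1: $631,970

Fund the minimums — Unit 3B $785,550. Remaining pool $1,614,950.
Remaining pool split over remaining metered usage 7,679: Unit G2 982,976.47 → $982,980; Unit G1 631,973.53 → $631,970.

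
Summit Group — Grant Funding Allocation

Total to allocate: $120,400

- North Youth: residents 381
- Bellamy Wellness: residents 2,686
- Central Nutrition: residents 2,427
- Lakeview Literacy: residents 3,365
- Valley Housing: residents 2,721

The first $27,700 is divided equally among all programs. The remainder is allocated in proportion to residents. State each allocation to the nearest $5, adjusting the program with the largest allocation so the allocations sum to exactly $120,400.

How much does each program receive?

North Youth: $8,590; Bellamy Wellness: $27,040; Central Nutrition: $24,970; Lakeview Literacy: $32,480; Valley Housing: $27,320

$27,700 shared equally gives $5,540 per program.
Remainder $92,700 by residents (total 11,580): North Youth 3,049.97 → $3,050; Bellamy Wellness 21,501.92 → $21,500; Central Nutrition 19,428.58 → $19,430; Lakeview Literacy 26,937.44 → $26,935; Valley Housing 21,782.10 → $21,780.
Rounding difference +$5 on remainder applied to Lakeview Literacy.
Totals: North Youth $5,540 + $3,050 = $8,590; Bellamy Wellness $5,540 + $21,500 = $27,040; Central Nutrition $5,540 + $19,430 = $24,970; Lakeview Literacy $5,540 + $26,940 = $32,480; Valley Housing $5,540 + $21,780 = $27,320.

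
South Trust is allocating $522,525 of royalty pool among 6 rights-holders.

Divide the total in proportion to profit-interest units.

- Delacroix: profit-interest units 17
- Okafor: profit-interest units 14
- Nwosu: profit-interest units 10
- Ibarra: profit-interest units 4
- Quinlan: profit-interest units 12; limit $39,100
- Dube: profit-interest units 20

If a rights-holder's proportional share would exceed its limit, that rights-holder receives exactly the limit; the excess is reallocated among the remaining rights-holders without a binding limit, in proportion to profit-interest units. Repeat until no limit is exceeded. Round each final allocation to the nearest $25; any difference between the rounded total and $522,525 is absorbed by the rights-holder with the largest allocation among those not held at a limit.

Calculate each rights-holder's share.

Delacroix: $126,425 | Okafor: $104,125 | Nwosu: $74,375 | Ibarra: $29,750 | Quinlan: $39,100 | Dube: $148,750

Sum of profit-interest units: 77.
Pro-rata shares before constraints: Delacroix 115,362.66; Okafor 95,004.55; Nwosu 67,860.39; Ibarra 27,144.16; Quinlan 81,432.47; Dube 135,720.78.
Cap binds for Quinlan ($39,100); remaining pool $483,425 reallocated over remaining profit-interest units 65.
Redistributed shares: Delacroix 126,434.23 → $126,425; Okafor 104,122.31 → $104,125; Nwosu 74,373.08 → $74,375; Ibarra 29,749.23 → $29,750; Dube 148,746.15 → $148,750.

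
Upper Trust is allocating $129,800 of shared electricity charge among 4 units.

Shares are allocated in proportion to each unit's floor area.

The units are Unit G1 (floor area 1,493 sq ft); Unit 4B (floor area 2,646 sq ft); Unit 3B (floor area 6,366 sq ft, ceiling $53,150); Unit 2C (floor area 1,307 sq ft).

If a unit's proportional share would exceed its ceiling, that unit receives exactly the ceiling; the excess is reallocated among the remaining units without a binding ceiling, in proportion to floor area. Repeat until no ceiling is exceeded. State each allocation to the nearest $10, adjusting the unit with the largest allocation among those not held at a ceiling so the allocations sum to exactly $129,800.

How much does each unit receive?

Unit G1: $21,010; Unit 4B: $37,240; Unit 3B: $53,150; Unit 2C: $18,400

Total floor area = 11,812.
Proportional shares (ignoring caps): Unit G1 16,406.32; Unit 4B 29,076.43; Unit 3B 69,954.86; Unit 2C 14,362.39.
Capped: Unit 3B ($53,150); residual $76,650 reallocated over remaining floor area 5,446.
Remaining shares: Unit G1 21,013.30 → $21,010; Unit 4B 37,241.26 → $37,240; Unit 2C 18,395.44 → $18,400.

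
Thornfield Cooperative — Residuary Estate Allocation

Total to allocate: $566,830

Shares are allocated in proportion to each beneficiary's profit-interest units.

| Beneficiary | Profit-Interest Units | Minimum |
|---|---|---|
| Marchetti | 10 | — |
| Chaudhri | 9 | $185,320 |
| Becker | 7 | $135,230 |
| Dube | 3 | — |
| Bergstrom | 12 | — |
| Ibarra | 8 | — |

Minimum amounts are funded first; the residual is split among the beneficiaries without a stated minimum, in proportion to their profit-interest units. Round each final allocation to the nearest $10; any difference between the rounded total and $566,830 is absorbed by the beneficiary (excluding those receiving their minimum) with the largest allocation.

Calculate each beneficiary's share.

Marchetti: $74,630 · Chaudhri: $185,320 · Becker: $135,230 · Dube: $22,390 · Bergstrom: $89,560 · Ibarra: $59,700

Guaranteed amounts: Chaudhri $185,320; Becker $135,230. Balance $246,280.
Balance split over remaining profit-interest units 33: Marchetti 74,630.30 → $74,630; Dube 22,389.09 → $22,390; Bergstrom 89,556.36 → $89,560; Ibarra 59,704.24 → $59,700.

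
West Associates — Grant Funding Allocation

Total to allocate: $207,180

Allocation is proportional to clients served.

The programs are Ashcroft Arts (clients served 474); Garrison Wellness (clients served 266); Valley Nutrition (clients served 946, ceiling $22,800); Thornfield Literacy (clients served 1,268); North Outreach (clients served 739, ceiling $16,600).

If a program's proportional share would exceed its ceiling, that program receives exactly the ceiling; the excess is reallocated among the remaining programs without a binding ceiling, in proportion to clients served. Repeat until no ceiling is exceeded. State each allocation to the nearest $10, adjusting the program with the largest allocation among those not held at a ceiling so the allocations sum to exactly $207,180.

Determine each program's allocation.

Clients served total: 3,693.
Proportional shares (ignoring caps): Ashcroft Arts 26,591.75; Garrison Wellness 14,922.79; Valley Nutrition 53,071.29; Thornfield Literacy 71,135.73; North Outreach 41,458.44.
Held at cap: Valley Nutrition ($22,800), North Outreach ($16,600); balance $167,780 reallocated over remaining clients served 2,008.
Redistributed shares: Ashcroft Arts 39,605.44 → $39,610; Garrison Wellness 22,225.84 → $22,230; Thornfield Literacy 105,948.73 → $105,950.
Rounding difference −$10 applied to Thornfield Literacy → $105,940.

Ashcroft Arts: $39,610 | Garrison Wellness: $22,230 | Valley Nutrition: $22,800 | Thornfield Literacy: $105,940 | North Outreach: $16,600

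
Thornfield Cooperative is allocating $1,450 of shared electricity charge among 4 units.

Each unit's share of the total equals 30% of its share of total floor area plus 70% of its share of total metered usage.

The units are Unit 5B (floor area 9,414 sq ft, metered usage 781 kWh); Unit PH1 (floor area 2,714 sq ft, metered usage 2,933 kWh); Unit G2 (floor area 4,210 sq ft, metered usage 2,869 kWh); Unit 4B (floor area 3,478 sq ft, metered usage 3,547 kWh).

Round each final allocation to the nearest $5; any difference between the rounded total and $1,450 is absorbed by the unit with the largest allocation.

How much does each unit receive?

Totals — floor area 19,816, metered usage 10,130.
Composite weights (30% floor area + 70% metered usage): Unit 5B 0.1965; Unit PH1 0.2438; Unit G2 0.2620; Unit 4B 0.2978.
Proportional shares: Unit 5B 284.91; Unit PH1 353.46; Unit G2 379.88; Unit 4B 431.75.
Rounded to nearest $5: Unit 5B $285; Unit PH1 $355; Unit G2 $380; Unit 4B $430. Sum = $1,450.
Sum already equals the total — no adjustment.

Unit 5B: $285; Unit PH1: $355; Unit G2: $380; Unit 4B: $430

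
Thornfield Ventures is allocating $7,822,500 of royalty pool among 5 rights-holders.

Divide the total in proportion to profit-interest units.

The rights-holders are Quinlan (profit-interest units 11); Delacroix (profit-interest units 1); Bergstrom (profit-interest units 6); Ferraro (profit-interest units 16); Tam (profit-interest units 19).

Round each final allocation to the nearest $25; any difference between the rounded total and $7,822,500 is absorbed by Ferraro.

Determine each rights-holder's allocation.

Quinlan: $1,623,550; Delacroix: $147,600; Bergstrom: $885,575; Ferraro: $2,361,475; Tam: $2,804,300

Total profit-interest units = 53.
Pro-rata amounts: Quinlan 11/53 × $7,822,500 = 1,623,537.74; Delacroix 1/53 × $7,822,500 = 147,594.34; Bergstrom 6/53 × $7,822,500 = 885,566.04; Ferraro 16/53 × $7,822,500 = 2,361,509.43; Tam 19/53 × $7,822,500 = 2,804,292.45.
After rounding ($25): Quinlan $1,623,550; Delacroix $147,600; Bergstrom $885,575; Ferraro $2,361,500; Tam $2,804,300. Sum = $7,822,525.
Difference $7,822,500 − $7,822,525 = −$25 applied to Ferraro: Ferraro becomes $2,361,475.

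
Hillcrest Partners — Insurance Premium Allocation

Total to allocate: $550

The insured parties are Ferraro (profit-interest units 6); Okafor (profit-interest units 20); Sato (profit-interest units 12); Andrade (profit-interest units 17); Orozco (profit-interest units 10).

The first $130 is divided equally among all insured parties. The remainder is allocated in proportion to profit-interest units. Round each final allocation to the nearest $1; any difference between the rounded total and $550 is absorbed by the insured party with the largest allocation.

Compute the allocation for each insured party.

Equal tier: $130 ÷ 5 = $26 apiece.
Remainder $420 by profit-interest units (total 65): Ferraro 38.77 → $39; Okafor 129.23 → $129; Sato 77.54 → $78; Andrade 109.85 → $110; Orozco 64.62 → $65.
Rounding difference −$1 on remainder applied to Okafor.
Totals: Ferraro $26 + $39 = $65; Okafor $26 + $128 = $154; Sato $26 + $78 = $104; Andrade $26 + $110 = $136; Orozco $26 + $65 = $91.

Ferraro: $65 · Okafor: $154 · Sato: $104 · Andrade: $136 · Orozco: $91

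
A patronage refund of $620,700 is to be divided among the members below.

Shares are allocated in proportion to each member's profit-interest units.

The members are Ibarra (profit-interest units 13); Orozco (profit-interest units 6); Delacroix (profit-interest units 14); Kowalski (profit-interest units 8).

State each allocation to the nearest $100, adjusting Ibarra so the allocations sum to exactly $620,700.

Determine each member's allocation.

Profit-interest units total: 41.
Unrounded shares: Ibarra 13/41 × $620,700 = 196,807.32; Orozco 6/41 × $620,700 = 90,834.15; Delacroix 14/41 × $620,700 = 211,946.34; Kowalski 8/41 × $620,700 = 121,112.20.
At nearest $100: Ibarra $196,800; Orozco $90,800; Delacroix $211,900; Kowalski $121,100. Sum = $620,600.
Difference $620,700 − $620,600 = +$100 applied to Ibarra: Ibarra becomes $196,900.

Ibarra: $196,900 · Orozco: $90,800 · Delacroix: $211,900 · Kowalski: $121,100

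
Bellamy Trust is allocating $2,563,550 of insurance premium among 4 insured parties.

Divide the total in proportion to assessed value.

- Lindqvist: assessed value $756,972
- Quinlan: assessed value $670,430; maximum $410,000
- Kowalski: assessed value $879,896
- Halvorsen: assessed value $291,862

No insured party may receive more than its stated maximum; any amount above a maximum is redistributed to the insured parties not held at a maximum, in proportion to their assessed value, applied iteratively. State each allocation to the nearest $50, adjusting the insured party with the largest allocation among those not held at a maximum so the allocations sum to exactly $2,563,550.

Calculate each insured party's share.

Assessed value total: 2,599,160.
Pro-rata shares before constraints: Lindqvist 746,601.04; Quinlan 661,244.72; Kowalski 867,840.91; Halvorsen 287,863.32.
Cap binds for Quinlan ($410,000); residual $2,153,550 reallocated over remaining assessed value 1,928,730.
Remaining shares: Lindqvist 845,207.49 → $845,200; Kowalski 982,459.98 → $982,450; Halvorsen 325,882.53 → $325,900.

Lindqvist: $845,200 · Quinlan: $410,000 · Kowalski: $982,450 · Halvorsen: $325,900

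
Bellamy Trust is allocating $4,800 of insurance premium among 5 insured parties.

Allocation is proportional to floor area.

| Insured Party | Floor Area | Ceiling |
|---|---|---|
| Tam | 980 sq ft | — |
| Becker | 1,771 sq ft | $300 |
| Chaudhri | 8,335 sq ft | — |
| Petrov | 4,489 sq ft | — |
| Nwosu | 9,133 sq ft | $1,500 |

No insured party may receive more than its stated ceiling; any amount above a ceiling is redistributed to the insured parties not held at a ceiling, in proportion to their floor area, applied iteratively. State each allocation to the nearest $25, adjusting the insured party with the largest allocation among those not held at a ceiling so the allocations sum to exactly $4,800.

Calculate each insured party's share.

Tam: $225 · Becker: $300 · Chaudhri: $1,800 · Petrov: $975 · Nwosu: $1,500

Combined floor area = 24,708.
Pro-rata shares before constraints: Tam 190.38; Becker 344.05; Chaudhri 1,619.23; Petrov 872.07; Nwosu 1,774.26.
Capped: Becker ($300), Nwosu ($1,500); residual $3,000 reallocated over remaining floor area 13,804.
Remaining shares: Tam 212.98 → $225; Chaudhri 1,811.43 → $1,800; Petrov 975.59 → $975.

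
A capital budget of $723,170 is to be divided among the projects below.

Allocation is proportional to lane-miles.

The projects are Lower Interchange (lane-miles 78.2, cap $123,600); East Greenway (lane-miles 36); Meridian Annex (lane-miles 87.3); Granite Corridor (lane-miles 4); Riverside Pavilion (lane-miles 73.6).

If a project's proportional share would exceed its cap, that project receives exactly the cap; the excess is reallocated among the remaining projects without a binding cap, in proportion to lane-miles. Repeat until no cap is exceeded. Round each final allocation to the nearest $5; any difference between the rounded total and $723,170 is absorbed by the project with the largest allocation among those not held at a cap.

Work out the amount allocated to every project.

Lower Interchange: $123,600 | East Greenway: $107,440 | Meridian Annex: $260,535 | Granite Corridor: $11,940 | Riverside Pavilion: $219,655

Lane-miles total: 279.1.
Proportional shares (ignoring caps): Lower Interchange 202,622.34; East Greenway 93,278.82; Meridian Annex 226,201.15; Granite Corridor 10,364.31; Riverside Pavilion 190,703.38.
Capped: Lower Interchange ($123,600); residual $599,570 reallocated over remaining lane-miles 200.9.
Redistributed shares: East Greenway 107,439.12 → $107,440; Meridian Annex 260,539.88 → $260,540; Granite Corridor 11,937.68 → $11,940; Riverside Pavilion 219,653.32 → $219,655.
Rounding difference −$5 applied to Meridian Annex → $260,535.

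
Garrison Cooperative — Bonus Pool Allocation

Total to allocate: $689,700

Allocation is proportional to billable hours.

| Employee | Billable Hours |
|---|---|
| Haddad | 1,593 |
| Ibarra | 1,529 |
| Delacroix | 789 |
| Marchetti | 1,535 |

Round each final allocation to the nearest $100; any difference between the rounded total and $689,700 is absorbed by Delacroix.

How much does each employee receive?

Combined billable hours = 5,446.
Proportional shares: Haddad 1,593/5,446 × $689,700 = 201,742.95; Ibarra 1,529/5,446 × $689,700 = 193,637.77; Delacroix 789/5,446 × $689,700 = 99,921.65; Marchetti 1,535/5,446 × $689,700 = 194,397.63.
At nearest $100: Haddad $201,700; Ibarra $193,600; Delacroix $99,900; Marchetti $194,400. Sum = $689,600.
Difference $689,700 − $689,600 = +$100 applied to Delacroix: Delacroix becomes $100,000.

Haddad: $201,700; Ibarra: $193,600; Delacroix: $100,000; Marchetti: $194,400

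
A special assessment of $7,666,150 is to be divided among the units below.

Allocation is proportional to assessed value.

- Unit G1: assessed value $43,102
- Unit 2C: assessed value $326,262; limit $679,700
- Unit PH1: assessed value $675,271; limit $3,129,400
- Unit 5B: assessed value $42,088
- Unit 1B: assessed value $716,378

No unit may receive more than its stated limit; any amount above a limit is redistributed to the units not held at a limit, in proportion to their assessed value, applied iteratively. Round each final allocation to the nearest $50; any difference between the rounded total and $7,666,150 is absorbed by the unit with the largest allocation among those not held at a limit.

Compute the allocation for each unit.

Unit G1: $207,400; Unit 2C: $679,700; Unit PH1: $3,129,400; Unit 5B: $202,500; Unit 1B: $3,447,150

Combined assessed value = 1,803,101.
Unconstrained shares: Unit G1 183,254.51; Unit 2C 1,387,151.04; Unit PH1 2,871,014.31; Unit 5B 178,943.34; Unit 1B 3,045,786.79.
Held at cap: Unit 2C ($679,700); remaining pool $6,986,450 reallocated over remaining assessed value 1,476,839.
Held at cap: Unit PH1 ($3,129,400); remaining pool $3,857,050 reallocated over remaining assessed value 801,568.
Shares after redistribution: Unit G1 207,401.70 → $207,400; Unit 5B 202,522.46 → $202,500; Unit 1B 3,447,125.84 → $3,447,150.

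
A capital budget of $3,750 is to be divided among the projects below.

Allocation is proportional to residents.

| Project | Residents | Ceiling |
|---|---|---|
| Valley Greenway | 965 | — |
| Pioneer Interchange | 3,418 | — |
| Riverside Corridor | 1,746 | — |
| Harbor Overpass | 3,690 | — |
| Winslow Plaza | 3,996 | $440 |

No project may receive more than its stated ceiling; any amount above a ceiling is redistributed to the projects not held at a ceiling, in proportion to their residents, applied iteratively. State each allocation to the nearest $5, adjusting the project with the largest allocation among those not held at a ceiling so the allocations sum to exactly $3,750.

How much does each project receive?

Residents total: 13,815.
Unconstrained shares: Valley Greenway 261.94; Pioneer Interchange 927.80; Riverside Corridor 473.94; Harbor Overpass 1,001.63; Winslow Plaza 1,084.69.
Held at cap: Winslow Plaza ($440); balance $3,310 reallocated over remaining residents 9,819.
Remaining shares: Valley Greenway 325.30 → $325; Pioneer Interchange 1,152.21 → $1,150; Riverside Corridor 588.58 → $590; Harbor Overpass 1,243.90 → $1,245.

Valley Greenway: $325; Pioneer Interchange: $1,150; Riverside Corridor: $590; Harbor Overpass: $1,245; Winslow Plaza: $440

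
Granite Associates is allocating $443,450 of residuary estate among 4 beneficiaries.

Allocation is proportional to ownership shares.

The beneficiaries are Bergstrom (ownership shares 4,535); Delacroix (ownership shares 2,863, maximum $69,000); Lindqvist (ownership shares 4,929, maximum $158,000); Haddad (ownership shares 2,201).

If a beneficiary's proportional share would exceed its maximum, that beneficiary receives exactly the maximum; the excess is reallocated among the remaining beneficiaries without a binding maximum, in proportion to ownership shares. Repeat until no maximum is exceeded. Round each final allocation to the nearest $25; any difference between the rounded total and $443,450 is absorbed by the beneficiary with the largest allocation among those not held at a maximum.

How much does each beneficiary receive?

Ownership shares total: 14,528.
Proportional shares (ignoring caps): Bergstrom 138,425.51; Delacroix 87,389.69; Lindqvist 150,451.89; Haddad 67,182.92.
Cap binds for Delacroix ($69,000); residual $374,450 reallocated over remaining ownership shares 11,665.
Cap binds for Lindqvist ($158,000); residual $216,450 reallocated over remaining ownership shares 6,736.
Redistributed shares: Bergstrom 145,724.58 → $145,725; Haddad 70,725.42 → $70,725.

Bergstrom: $145,725 · Delacroix: $69,000 · Lindqvist: $158,000 · Haddad: $70,725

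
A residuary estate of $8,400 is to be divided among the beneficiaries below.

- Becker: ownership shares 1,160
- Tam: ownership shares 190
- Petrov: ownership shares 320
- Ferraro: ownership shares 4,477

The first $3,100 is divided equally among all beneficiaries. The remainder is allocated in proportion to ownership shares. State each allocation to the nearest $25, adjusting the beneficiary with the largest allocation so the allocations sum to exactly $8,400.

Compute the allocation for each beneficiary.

$3,100 shared equally gives $775 per beneficiary.
Remainder $5,300 by ownership shares (total 6,147): Becker 1,000.16 → $1,000; Tam 163.82 → $175; Petrov 275.91 → $275; Ferraro 3,860.11 → $3,850.
Totals: Becker $775 + $1,000 = $1,775; Tam $775 + $175 = $950; Petrov $775 + $275 = $1,050; Ferraro $775 + $3,850 = $4,625.

Becker: $1,775 | Tam: $950 | Petrov: $1,050 | Ferraro: $4,625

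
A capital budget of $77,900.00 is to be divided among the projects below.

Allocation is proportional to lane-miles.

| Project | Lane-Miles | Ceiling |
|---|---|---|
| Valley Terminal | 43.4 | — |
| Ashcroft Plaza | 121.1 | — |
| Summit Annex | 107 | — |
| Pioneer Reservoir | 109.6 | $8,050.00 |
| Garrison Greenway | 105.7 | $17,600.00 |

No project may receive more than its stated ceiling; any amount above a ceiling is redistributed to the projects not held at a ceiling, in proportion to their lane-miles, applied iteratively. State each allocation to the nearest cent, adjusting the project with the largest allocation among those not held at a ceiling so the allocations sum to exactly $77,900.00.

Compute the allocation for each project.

Sum of lane-miles: 486.8.
Pro-rata shares before constraints: Valley Terminal 6,945.0698; Ashcroft Plaza 19,378.9852; Summit Annex 17,122.6376; Pioneer Reservoir 17,538.7017; Garrison Greenway 16,914.6056.
Cap binds for Pioneer Reservoir ($8,050.00); balance $69,850.00 reallocated over remaining lane-miles 377.2.
Cap binds for Garrison Greenway ($17,600.00); balance $52,250.00 reallocated over remaining lane-miles 271.5.
Remaining shares: Valley Terminal 8,352.3020 → $8,352.30; Ashcroft Plaza 23,305.6169 → $23,305.62; Summit Annex 20,592.0810 → $20,592.08.

Valley Terminal: $8,352.30 | Ashcroft Plaza: $23,305.62 | Summit Annex: $20,592.08 | Pioneer Reservoir: $8,050.00 | Garrison Greenway: $17,600.00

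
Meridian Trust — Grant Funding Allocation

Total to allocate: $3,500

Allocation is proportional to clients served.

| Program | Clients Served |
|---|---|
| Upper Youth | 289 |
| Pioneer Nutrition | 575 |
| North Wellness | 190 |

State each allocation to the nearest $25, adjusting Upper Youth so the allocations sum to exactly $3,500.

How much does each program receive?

Combined clients served = 1,054.
Pro-rata amounts: Upper Youth 289/1,054 × $3,500 = 959.68; Pioneer Nutrition 575/1,054 × $3,500 = 1,909.39; North Wellness 190/1,054 × $3,500 = 630.93.
At nearest $25: Upper Youth $950; Pioneer Nutrition $1,900; North Wellness $625. Sum = $3,475.
Difference $3,500 − $3,475 = +$25 applied to Upper Youth: Upper Youth becomes $975.

Upper Youth: $975; Pioneer Nutrition: $1,900; North Wellness: $625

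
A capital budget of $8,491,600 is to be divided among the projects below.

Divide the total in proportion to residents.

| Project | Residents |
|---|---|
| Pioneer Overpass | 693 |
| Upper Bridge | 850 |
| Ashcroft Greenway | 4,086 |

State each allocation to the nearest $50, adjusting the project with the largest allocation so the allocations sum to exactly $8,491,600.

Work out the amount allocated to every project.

Pioneer Overpass: $1,045,400; Upper Bridge: $1,282,250; Ashcroft Greenway: $6,163,950

Total residents = 5,629.
Proportional shares: Pioneer Overpass 693/5,629 × $8,491,600 = 1,045,421.71; Upper Bridge 850/5,629 × $8,491,600 = 1,282,263.28; Ashcroft Greenway 4,086/5,629 × $8,491,600 = 6,163,915.01.
After rounding ($50): Pioneer Overpass $1,045,400; Upper Bridge $1,282,250; Ashcroft Greenway $6,163,900. Sum = $8,491,550.
Difference $8,491,600 − $8,491,550 = +$50 applied to largest allocation (Ashcroft Greenway): Ashcroft Greenway becomes $6,163,950.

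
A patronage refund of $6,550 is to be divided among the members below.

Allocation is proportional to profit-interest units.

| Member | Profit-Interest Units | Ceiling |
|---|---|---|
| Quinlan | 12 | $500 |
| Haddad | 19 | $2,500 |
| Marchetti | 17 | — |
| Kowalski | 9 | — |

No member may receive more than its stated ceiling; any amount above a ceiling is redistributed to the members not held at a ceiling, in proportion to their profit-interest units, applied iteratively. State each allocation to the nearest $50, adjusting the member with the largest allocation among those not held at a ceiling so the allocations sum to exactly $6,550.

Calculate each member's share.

Quinlan: $500 | Haddad: $2,500 | Marchetti: $2,300 | Kowalski: $1,250

Profit-interest units total: 57.
Unconstrained shares: Quinlan 1,378.95; Haddad 2,183.33; Marchetti 1,953.51; Kowalski 1,034.21.
Cap binds for Quinlan ($500); balance $6,050 reallocated over remaining profit-interest units 45.
Cap binds for Haddad ($2,500); balance $3,550 reallocated over remaining profit-interest units 26.
Redistributed shares: Marchetti 2,321.15 → $2,300; Kowalski 1,228.85 → $1,250.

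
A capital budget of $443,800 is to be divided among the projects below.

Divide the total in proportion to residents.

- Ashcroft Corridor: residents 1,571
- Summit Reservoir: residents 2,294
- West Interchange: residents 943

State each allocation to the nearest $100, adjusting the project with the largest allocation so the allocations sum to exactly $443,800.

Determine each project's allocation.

Sum of residents: 4,808.
Unrounded shares: Ashcroft Corridor 1,571/4,808 × $443,800 = 145,010.36; Summit Reservoir 2,294/4,808 × $443,800 = 211,746.51; West Interchange 943/4,808 × $443,800 = 87,043.14.
After rounding ($100): Ashcroft Corridor $145,000; Summit Reservoir $211,700; West Interchange $87,000. Sum = $443,700.
Difference $443,800 − $443,700 = +$100 applied to largest allocation (Summit Reservoir): Summit Reservoir becomes $211,800.

Ashcroft Corridor: $145,000 | Summit Reservoir: $211,800 | West Interchange: $87,000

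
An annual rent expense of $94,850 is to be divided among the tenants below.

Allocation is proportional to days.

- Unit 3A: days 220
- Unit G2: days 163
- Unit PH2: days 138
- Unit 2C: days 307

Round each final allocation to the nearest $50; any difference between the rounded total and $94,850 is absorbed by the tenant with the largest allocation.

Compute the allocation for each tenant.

Days total: 828.
Raw shares: Unit 3A 220/828 × $94,850 = 25,201.69; Unit G2 163/828 × $94,850 = 18,672.16; Unit PH2 138/828 × $94,850 = 15,808.33; Unit 2C 307/828 × $94,850 = 35,167.81.
At nearest $50: Unit 3A $25,200; Unit G2 $18,650; Unit PH2 $15,800; Unit 2C $35,150. Sum = $94,800.
Difference $94,850 − $94,800 = +$50 applied to largest allocation (Unit 2C): Unit 2C becomes $35,200.

Unit 3A: $25,200 · Unit G2: $18,650 · Unit PH2: $15,800 · Unit 2C: $35,200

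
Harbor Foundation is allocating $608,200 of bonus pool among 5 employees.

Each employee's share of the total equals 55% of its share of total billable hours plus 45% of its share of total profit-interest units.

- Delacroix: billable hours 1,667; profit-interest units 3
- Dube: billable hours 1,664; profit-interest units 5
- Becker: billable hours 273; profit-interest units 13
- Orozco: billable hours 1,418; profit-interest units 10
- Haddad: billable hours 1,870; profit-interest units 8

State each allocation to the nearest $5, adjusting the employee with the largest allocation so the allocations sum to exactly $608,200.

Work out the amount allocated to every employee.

Totals — billable hours 6,892, profit-interest units 39.
Blended shares (55% billable hours + 45% profit-interest units): Delacroix 0.1676; Dube 0.1905; Becker 0.1718; Orozco 0.2285; Haddad 0.2415.
Unrounded shares: Delacroix 101,962.56; Dube 115,852.34; Becker 104,480.32; Orozco 139,000.95; Haddad 146,903.83.
At nearest $5: Delacroix $101,965; Dube $115,850; Becker $104,480; Orozco $139,000; Haddad $146,905. Sum = $608,200.
Sum already equals the total — no adjustment.

Delacroix: $101,965 | Dube: $115,850 | Becker: $104,480 | Orozco: $139,000 | Haddad: $146,905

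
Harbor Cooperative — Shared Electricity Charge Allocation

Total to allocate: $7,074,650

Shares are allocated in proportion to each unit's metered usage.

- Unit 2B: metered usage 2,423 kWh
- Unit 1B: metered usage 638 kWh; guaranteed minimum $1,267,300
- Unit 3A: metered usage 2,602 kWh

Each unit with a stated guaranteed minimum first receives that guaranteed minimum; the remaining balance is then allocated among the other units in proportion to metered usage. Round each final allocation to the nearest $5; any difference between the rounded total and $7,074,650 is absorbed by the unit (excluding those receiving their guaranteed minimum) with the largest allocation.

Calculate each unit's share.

Fund the minimums — Unit 1B $1,267,300. Balance $5,807,350.
Balance split over remaining metered usage 5,025: Unit 2B 2,800,240.61 → $2,800,240; Unit 3A 3,007,109.39 → $3,007,110.

Unit 2B: $2,800,240 | Unit 1B: $1,267,300 | Unit 3A: $3,007,110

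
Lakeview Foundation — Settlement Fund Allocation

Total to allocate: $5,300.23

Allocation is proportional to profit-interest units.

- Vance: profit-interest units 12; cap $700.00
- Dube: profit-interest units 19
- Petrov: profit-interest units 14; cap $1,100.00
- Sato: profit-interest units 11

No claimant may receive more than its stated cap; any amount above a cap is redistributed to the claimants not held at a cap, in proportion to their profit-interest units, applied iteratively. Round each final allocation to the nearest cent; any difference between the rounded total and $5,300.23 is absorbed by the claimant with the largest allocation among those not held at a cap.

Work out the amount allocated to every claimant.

Profit-interest units total: 56.
Unconstrained shares: Vance 1,135.7636; Dube 1,798.2923; Petrov 1,325.0575; Sato 1,041.1166.
Held at cap: Vance ($700.00), Petrov ($1,100.00); remaining pool $3,500.23 reallocated over remaining profit-interest units 30.
Shares after redistribution: Dube 2,216.8123 → $2,216.81; Sato 1,283.4177 → $1,283.42.

Vance: $700.00; Dube: $2,216.81; Petrov: $1,100.00; Sato: $1,283.42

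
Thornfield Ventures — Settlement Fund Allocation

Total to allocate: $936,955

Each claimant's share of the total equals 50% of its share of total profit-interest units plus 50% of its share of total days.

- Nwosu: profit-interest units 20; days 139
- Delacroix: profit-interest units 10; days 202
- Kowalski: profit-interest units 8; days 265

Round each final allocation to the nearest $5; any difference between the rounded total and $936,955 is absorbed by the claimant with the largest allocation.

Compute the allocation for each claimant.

Nwosu: $354,020 · Delacroix: $279,445 · Kowalski: $303,490

Totals — profit-interest units 38, days 606.
Composite weights (50% profit-interest units + 50% days): Nwosu 0.3778; Delacroix 0.2982; Kowalski 0.3239.
Raw shares: Nwosu 354,023.17; Delacroix 279,442.72; Kowalski 303,489.12.
Rounded to nearest $5: Nwosu $354,025; Delacroix $279,445; Kowalski $303,490. Sum = $936,960.
Difference $936,955 − $936,960 = −$5 applied to largest allocation (Nwosu): Nwosu becomes $354,020.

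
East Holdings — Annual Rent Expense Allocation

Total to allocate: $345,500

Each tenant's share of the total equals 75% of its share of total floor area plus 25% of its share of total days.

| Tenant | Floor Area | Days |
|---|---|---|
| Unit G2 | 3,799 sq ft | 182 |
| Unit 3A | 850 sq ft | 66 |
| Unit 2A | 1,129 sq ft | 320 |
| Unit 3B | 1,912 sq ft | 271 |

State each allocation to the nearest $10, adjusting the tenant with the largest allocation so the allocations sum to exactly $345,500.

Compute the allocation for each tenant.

Floor area total 7,690; days total 839.
Blended shares (75% floor area + 25% days): Unit G2 0.4247; Unit 3A 0.1026; Unit 2A 0.2055; Unit 3B 0.2672.
Proportional shares: Unit G2 146,749.36; Unit 3A 35,436.60; Unit 2A 70,987.17; Unit 3B 92,326.87.
After rounding ($10): Unit G2 $146,750; Unit 3A $35,440; Unit 2A $70,990; Unit 3B $92,330. Sum = $345,510.
Difference $345,500 − $345,510 = −$10 applied to largest allocation (Unit G2): Unit G2 becomes $146,740.

Unit G2: $146,740 | Unit 3A: $35,440 | Unit 2A: $70,990 | Unit 3B: $92,330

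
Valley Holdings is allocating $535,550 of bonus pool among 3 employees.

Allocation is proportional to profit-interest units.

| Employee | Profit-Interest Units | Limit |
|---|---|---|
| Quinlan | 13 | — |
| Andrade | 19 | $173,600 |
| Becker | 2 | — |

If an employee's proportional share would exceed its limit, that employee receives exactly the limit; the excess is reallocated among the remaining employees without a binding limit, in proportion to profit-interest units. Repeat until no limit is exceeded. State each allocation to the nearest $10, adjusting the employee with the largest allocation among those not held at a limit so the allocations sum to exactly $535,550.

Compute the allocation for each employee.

Total profit-interest units = 34.
Pro-rata shares before constraints: Quinlan 204,769.12; Andrade 299,277.94; Becker 31,502.94.
Held at cap: Andrade ($173,600); remaining pool $361,950 reallocated over remaining profit-interest units 15.
Remaining shares: Quinlan 313,690.00 → $313,690; Becker 48,260.00 → $48,260.

Quinlan: $313,690 · Andrade: $173,600 · Becker: $48,260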